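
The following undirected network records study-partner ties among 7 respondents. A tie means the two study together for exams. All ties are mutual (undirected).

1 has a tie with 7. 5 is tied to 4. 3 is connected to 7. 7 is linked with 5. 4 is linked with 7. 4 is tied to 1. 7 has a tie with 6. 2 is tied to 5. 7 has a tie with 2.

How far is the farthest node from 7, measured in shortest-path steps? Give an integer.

1

Distances from 7: 1:1, 2:1, 3:1, 4:1, 5:1, 6:1.
The largest is 1 (to 2, 3, 4, 5, 1, and 6), so the eccentricity of 7 is 1.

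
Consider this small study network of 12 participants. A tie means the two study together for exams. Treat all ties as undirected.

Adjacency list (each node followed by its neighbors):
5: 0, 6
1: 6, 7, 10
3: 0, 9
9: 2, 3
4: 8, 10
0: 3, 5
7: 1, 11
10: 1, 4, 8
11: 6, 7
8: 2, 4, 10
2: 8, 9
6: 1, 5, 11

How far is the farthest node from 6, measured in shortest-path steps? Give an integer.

4

Distances from 6: 0:2, 1:1, 2:4, 3:3, 4:3, 5:1, 7:2, 8:3, 9:4, 10:2, 11:1.
The largest is 4 (to 2 and 9), so the eccentricity of 6 is 4.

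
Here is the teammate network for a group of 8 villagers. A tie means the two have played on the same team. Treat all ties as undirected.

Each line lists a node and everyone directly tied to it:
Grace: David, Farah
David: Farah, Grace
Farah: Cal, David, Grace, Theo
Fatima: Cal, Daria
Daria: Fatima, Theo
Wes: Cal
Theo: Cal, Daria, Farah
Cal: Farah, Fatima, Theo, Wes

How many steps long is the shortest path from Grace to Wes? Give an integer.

One shortest route is Grace – Farah – Cal – Wes, which uses 3 edges, and at distance 2 from Grace we only reach {Cal, Theo}, which does not include Wes. So d(Grace,Wes) = 3.

3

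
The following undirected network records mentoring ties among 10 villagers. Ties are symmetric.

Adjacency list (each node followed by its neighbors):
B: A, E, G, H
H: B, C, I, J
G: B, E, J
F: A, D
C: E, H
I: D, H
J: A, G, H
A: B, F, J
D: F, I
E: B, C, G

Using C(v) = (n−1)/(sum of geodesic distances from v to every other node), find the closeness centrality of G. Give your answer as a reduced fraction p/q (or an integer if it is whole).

9/19

Distances from G: A:2, B:1, C:2, D:4, E:1, F:3, H:2, I:3, J:1. Sum = 19.
n = 10, so closeness = 9/19.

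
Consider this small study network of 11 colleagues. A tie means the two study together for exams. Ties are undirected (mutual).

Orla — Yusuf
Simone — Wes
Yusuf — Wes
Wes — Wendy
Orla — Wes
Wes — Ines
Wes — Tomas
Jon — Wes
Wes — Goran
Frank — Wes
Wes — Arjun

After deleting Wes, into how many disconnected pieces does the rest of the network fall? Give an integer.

Without Wes, the remaining ties split the others into: {Orla, Yusuf}; {Goran}; {Simone}; {Arjun}; {Tomas}; {Frank}; {Wendy}; {Ines}; {Jon}.
That's 9 separate components.

9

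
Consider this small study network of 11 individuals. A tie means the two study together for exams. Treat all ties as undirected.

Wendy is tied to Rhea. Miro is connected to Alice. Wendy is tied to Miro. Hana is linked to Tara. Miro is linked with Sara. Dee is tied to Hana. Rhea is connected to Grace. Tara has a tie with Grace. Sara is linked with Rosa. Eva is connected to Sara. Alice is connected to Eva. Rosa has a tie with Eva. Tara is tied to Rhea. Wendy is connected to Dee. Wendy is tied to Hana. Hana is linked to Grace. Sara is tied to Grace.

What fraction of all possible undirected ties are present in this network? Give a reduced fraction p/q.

There are 17 edges and 11 nodes, so the maximum possible is C(11,2) = 55.
Density = 17/55.

17/55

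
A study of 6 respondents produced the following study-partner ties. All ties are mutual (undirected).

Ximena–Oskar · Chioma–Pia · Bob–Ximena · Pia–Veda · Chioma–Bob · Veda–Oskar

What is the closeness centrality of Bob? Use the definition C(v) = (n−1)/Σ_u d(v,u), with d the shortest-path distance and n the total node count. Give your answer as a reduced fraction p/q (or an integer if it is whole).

5/9

Distances from Bob: Chioma:1, Oskar:2, Pia:2, Veda:3, Ximena:1. Sum = 9.
n = 6, so closeness = 5/9.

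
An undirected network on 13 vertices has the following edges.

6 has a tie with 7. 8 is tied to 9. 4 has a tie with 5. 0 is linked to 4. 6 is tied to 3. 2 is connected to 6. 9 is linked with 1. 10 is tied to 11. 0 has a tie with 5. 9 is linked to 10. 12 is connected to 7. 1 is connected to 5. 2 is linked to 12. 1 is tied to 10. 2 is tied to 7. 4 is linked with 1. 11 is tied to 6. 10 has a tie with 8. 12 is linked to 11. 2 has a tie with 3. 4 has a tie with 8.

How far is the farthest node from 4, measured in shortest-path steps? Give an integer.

Distances from 4: 0:1, 1:1, 2:5, 3:5, 5:1, 6:4, 7:5, 8:1, 9:2, 10:2, 11:3, 12:4.
The largest is 5 (to 7, 2, and 3), so the eccentricity of 4 is 5.

5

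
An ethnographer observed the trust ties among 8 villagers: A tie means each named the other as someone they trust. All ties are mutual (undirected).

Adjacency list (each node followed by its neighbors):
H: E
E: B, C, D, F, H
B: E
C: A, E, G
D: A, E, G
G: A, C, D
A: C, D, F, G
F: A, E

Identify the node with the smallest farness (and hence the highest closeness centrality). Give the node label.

Farness (sum of distances to all others) for each node — A:12, B:15, C:11, D:11, E:9, F:12, G:13, H:15.
The smallest farness is 9, for E, so E has the highest closeness.

E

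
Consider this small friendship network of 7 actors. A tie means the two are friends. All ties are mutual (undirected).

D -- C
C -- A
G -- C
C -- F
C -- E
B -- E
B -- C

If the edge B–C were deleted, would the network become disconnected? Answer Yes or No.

Even without that edge, B still reaches C via B – E – C, so the network stays connected. Not a bridge.

No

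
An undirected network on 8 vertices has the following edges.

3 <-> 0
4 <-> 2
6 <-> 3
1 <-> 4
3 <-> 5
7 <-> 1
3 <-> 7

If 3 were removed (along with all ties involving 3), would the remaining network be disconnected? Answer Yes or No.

Yes

Removing 3 leaves {1, 2, 4, and 7} with no path to {0}, so the network splits into 4 components. 3 is a cut vertex.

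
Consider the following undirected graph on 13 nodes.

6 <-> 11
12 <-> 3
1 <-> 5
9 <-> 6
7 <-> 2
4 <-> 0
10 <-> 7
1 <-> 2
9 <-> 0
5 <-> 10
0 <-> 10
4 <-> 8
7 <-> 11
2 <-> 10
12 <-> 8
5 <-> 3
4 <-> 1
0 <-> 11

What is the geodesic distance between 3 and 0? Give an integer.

One shortest route is 3 – 5 – 10 – 0, which uses 3 edges, and at distance 2 from 3 we only reach {1, 8, 10}, which does not include 0. So d(3,0) = 3.

3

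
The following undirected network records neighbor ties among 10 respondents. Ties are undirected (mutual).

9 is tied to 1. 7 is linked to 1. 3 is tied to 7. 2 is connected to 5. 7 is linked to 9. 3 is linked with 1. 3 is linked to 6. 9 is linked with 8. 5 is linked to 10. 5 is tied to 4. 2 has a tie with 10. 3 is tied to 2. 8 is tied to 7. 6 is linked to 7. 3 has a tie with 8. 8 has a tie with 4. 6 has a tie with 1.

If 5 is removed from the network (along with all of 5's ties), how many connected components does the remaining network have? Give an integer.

1

5's neighbors (2, 4, and 10) remain reachable from one another through other ties, so the rest of the network stays in one piece.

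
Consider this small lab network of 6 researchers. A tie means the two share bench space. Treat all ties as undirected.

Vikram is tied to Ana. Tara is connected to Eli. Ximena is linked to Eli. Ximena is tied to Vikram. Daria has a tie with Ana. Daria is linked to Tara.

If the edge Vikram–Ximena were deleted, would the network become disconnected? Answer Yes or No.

Even without that edge, Vikram still reaches Ximena via Vikram – Ana – Daria – Tara – Eli – Ximena, so the network stays connected. Not a bridge.

No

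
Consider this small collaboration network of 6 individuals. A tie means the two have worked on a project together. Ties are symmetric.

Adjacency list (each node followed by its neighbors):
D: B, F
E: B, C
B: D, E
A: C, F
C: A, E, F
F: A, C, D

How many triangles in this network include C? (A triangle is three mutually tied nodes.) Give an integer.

1

C's neighbors: A, E, and F.
Neighbor pairs that are themselves tied: C–A–F. Each forms one triangle with C, for 1 in total.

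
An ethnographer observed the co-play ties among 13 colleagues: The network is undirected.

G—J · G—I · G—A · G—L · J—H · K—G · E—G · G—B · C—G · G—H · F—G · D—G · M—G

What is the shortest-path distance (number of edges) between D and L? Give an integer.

2

One shortest route is D – G – L, which uses 2 edges, and D and L are not directly tied, so nothing shorter exists. So d(D,L) = 2.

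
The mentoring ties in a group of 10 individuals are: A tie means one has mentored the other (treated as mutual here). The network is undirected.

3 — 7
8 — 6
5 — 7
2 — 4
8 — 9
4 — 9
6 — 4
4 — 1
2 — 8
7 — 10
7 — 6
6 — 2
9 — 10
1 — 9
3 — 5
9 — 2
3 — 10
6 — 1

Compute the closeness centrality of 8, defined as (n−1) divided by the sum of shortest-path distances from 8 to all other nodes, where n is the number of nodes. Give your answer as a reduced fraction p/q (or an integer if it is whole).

9/17

Distances from 8: 1:2, 2:1, 3:3, 4:2, 5:3, 6:1, 7:2, 9:1, 10:2. Sum = 17.
n = 10, so closeness = 9/17.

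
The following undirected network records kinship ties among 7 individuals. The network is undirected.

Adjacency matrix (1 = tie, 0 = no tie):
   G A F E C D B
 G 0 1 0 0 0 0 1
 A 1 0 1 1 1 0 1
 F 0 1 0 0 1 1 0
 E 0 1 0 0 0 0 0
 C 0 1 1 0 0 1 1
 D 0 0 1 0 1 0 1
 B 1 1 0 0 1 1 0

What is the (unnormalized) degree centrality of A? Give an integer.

A is directly tied to B, C, E, F, and G. That is 5 neighbors, so the degree of A is 5.

5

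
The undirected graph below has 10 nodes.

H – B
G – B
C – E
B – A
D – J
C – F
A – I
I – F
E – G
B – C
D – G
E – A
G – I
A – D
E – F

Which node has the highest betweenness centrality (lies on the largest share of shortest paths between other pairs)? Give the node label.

B

Unnormalized betweenness of each node: A:8, B:41/4, C:8/3, D:33/4, E:17/4, F:4/3, G:8, H:0, I:9/4, J:0.
B has the largest value, 41/4, making it the main broker — the node through which the most shortest paths run.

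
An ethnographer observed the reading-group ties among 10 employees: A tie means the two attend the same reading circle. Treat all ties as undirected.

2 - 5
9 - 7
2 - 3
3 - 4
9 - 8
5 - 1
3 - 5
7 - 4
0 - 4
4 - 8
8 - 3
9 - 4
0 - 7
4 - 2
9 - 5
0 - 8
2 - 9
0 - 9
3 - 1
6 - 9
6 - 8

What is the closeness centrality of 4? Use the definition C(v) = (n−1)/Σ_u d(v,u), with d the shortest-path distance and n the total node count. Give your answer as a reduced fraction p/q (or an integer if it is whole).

3/4

Distances from 4: 0:1, 1:2, 2:1, 3:1, 5:2, 6:2, 7:1, 8:1, 9:1. Sum = 12.
n = 10, so closeness = 9/12 = 3/4.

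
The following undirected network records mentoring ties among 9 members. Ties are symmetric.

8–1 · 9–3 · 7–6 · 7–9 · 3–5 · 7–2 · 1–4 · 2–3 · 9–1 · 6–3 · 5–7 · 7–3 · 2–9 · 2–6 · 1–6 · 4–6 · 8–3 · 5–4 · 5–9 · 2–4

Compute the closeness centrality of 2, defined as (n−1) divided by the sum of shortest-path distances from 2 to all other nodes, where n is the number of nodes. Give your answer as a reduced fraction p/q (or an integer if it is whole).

Distances from 2: 1:2, 3:1, 4:1, 5:2, 6:1, 7:1, 8:2, 9:1. Sum = 11.
n = 9, so closeness = 8/11.

8/11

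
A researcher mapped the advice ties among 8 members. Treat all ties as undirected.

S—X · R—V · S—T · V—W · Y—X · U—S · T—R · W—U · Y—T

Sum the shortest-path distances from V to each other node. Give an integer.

16

Distances from V: R:1, S:3, T:2, U:2, W:1, X:4, Y:3.
Sum = 1 + 3 + 2 + 2 + 1 + 4 + 3 = 16.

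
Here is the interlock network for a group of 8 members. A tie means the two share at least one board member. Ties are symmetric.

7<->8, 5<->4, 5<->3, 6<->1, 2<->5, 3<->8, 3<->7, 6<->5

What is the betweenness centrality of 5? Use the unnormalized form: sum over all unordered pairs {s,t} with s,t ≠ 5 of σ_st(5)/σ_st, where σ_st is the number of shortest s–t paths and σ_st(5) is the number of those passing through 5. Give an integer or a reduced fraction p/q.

17

Pairs whose geodesics pass through 5 — 2–4: 1; 2–1: 1; 2–6: 1; 2–3: 1; 2–8: 1; 2–7: 1; 4–1: 1; 4–6: 1; 4–3: 1; 4–8: 1; 4–7: 1; 1–3: 1; 1–8: 1; 1–7: 1 … (+3 more pairs).
All other pairs contribute 0.
Summing the contributions gives betweenness(5) = 17.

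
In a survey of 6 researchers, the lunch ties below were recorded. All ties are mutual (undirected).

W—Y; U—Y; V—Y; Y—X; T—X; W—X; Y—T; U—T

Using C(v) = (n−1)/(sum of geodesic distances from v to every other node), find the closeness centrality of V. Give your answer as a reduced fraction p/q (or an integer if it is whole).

5/9

Distances from V: T:2, U:2, W:2, X:2, Y:1. Sum = 9.
n = 6, so closeness = 5/9.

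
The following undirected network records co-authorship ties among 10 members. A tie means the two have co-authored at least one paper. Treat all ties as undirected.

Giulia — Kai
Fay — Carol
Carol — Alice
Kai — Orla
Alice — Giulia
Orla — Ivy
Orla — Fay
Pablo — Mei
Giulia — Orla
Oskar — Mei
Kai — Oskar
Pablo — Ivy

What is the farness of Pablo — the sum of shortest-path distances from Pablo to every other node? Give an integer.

23

Distances from Pablo: Alice:4, Carol:4, Fay:3, Giulia:3, Ivy:1, Kai:3, Mei:1, Orla:2, Oskar:2.
Sum = 4 + 4 + 3 + 3 + 1 + 3 + 1 + 2 + 2 = 23.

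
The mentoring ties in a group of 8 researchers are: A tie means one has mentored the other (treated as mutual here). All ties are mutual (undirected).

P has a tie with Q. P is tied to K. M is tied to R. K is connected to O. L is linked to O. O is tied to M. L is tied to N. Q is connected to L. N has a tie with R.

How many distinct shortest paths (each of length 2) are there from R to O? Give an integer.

The shortest distance is 2, and the only length-2 path is R–M–O. So there is exactly 1 shortest path.

1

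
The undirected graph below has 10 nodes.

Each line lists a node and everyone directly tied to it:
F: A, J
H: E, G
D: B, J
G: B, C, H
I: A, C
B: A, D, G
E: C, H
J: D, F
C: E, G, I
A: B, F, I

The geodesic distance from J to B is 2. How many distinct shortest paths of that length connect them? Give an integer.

1

The shortest distance is 2, and the only length-2 path is J–D–B. So there is exactly 1 shortest path.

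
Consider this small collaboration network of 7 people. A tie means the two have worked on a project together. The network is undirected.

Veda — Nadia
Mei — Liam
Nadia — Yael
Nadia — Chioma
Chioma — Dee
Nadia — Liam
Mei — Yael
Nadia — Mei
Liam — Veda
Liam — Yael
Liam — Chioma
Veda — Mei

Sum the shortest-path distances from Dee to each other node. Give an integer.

14

Distances from Dee: Chioma:1, Liam:2, Mei:3, Nadia:2, Veda:3, Yael:3.
Sum = 1 + 2 + 3 + 2 + 3 + 3 = 14.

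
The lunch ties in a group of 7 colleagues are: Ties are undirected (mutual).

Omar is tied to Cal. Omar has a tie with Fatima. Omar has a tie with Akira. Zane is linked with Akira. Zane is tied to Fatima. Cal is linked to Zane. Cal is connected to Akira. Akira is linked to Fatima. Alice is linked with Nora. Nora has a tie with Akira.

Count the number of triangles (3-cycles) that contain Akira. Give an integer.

Akira's neighbors: Cal, Fatima, Nora, Omar, and Zane.
Neighbor pairs that are themselves tied: Akira–Cal–Omar; Akira–Cal–Zane; Akira–Fatima–Omar; Akira–Fatima–Zane. Each forms one triangle with Akira, for 4 in total.

4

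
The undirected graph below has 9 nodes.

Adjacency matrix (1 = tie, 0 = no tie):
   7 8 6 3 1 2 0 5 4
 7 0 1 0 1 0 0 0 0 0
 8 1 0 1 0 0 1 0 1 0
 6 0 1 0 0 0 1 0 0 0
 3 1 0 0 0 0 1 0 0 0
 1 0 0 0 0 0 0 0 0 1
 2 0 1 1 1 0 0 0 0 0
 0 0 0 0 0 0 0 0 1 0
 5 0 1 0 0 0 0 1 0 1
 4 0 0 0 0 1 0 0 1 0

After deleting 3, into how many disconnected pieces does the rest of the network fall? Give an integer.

1

3's neighbors (2 and 7) remain reachable from one another through other ties, so the rest of the network stays in one piece.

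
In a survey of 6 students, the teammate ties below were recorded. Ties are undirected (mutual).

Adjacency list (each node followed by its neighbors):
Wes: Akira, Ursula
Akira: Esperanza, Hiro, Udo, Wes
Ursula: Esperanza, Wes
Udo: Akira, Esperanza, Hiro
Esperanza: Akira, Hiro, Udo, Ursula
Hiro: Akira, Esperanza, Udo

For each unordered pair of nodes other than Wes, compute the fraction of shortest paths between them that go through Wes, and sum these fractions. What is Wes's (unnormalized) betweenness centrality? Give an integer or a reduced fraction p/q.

Pairs whose geodesics pass through Wes — Akira–Ursula: 1/2.
All other pairs contribute 0.
Summing the contributions gives betweenness(Wes) = 1/2.

1/2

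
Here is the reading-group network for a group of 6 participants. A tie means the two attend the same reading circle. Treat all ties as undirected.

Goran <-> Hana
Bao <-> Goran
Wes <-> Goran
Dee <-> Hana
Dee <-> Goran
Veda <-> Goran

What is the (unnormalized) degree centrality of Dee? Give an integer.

2

Dee is directly tied to Goran and Hana. That is 2 neighbors, so the degree of Dee is 2.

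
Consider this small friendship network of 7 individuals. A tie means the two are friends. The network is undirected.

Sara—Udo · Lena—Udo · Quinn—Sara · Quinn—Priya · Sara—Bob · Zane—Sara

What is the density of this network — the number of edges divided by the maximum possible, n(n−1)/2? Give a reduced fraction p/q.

2/7

There are 6 edges and 7 nodes, so the maximum possible is C(7,2) = 21.
Density = 6/21 = 2/7.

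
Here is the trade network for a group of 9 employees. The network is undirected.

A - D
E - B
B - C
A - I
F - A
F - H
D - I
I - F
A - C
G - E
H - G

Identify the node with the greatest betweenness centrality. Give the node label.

A

Unnormalized betweenness of each node: A:10, B:9/2, C:13/2, D:0, E:3, F:15/2, G:7/2, H:11/2, I:3/2.
A has the largest value, 10, making it the main broker — the node through which the most shortest paths run.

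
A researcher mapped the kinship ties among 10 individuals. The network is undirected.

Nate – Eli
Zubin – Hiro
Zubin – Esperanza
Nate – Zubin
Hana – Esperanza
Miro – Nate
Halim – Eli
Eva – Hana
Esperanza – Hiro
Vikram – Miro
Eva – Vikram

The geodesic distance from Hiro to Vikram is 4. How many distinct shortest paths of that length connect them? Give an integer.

2

The shortest distance is 4. The length-4 paths are: Hiro–Esperanza–Hana–Eva–Vikram; Hiro–Zubin–Nate–Miro–Vikram.
That gives 2 distinct shortest paths.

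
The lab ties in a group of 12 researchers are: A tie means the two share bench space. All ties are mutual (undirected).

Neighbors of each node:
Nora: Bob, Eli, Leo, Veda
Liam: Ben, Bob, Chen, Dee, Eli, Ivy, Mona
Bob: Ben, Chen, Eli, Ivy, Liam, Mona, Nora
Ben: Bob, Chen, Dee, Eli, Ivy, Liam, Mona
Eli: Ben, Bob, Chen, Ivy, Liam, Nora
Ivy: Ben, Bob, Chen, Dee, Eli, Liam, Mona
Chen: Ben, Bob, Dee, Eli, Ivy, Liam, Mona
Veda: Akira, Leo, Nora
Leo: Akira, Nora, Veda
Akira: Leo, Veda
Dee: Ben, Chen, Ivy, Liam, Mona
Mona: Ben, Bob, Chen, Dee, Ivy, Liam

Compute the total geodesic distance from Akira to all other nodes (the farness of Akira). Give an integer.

Distances from Akira: Ben:4, Bob:3, Chen:4, Dee:5, Eli:3, Ivy:4, Leo:1, Liam:4, Mona:4, Nora:2, Veda:1.
Sum = 4 + 3 + 4 + 5 + 3 + 4 + 1 + 4 + 4 + 2 + 1 = 35.

35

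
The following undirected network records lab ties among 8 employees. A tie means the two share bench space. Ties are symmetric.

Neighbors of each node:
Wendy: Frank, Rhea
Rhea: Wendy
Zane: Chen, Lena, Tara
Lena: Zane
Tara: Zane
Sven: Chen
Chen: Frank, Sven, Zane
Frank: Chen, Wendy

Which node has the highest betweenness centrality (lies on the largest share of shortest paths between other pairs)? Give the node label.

Unnormalized betweenness of each node: Chen:15, Frank:10, Lena:0, Rhea:0, Sven:0, Tara:0, Wendy:6, Zane:11.
Chen has the largest value, 15, making it the main broker — the node through which the most shortest paths run.

Chen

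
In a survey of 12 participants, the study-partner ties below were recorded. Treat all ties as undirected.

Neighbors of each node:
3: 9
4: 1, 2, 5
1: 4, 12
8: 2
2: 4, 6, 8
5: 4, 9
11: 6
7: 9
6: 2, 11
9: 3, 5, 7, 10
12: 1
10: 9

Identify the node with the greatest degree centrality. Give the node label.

9

Degrees — 1:2, 2:3, 3:1, 4:3, 5:2, 6:2, 7:1, 8:1, 9:4, 10:1, 11:1, 12:1.
The maximum is 4, attained only by 9.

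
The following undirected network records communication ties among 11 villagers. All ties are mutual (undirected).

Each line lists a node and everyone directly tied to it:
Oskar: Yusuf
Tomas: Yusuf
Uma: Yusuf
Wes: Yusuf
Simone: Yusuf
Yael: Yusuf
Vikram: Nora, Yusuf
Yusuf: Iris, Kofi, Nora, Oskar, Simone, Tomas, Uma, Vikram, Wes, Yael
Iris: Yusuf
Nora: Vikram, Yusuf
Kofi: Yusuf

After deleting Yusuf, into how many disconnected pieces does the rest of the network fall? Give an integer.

Without Yusuf, the remaining ties split the others into: {Wes}; {Iris}; {Yael}; {Nora, Vikram}; {Simone}; {Kofi}; {Tomas}; {Oskar}; {Uma}.
That's 9 separate components.

9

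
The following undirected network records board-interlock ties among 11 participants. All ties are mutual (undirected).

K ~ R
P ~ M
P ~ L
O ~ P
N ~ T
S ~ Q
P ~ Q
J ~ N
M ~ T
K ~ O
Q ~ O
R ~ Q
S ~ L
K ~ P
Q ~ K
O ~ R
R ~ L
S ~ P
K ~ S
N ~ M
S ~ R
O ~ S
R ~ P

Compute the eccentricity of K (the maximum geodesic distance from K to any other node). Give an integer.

Distances from K: J:4, L:2, M:2, N:3, O:1, P:1, Q:1, R:1, S:1, T:3.
The largest is 4 (to J), so the eccentricity of K is 4.

4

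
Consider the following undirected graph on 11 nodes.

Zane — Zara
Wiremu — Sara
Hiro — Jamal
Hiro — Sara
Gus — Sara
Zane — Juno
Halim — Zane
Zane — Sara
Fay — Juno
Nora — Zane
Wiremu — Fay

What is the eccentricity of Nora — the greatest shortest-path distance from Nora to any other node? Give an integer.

Distances from Nora: Fay:3, Gus:3, Halim:2, Hiro:3, Jamal:4, Juno:2, Sara:2, Wiremu:3, Zane:1, Zara:2.
The largest is 4 (to Jamal), so the eccentricity of Nora is 4.

4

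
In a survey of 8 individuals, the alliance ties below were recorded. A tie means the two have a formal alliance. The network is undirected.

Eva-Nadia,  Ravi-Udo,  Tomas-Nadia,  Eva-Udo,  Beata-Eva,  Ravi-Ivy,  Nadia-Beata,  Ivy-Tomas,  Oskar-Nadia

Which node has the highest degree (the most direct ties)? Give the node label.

Degrees — Beata:2, Eva:3, Ivy:2, Nadia:4, Oskar:1, Ravi:2, Tomas:2, Udo:2.
The maximum is 4, attained only by Nadia.

Nadia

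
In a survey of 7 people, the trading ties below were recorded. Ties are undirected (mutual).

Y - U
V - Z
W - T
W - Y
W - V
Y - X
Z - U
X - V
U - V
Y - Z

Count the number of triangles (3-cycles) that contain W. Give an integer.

W's neighbors are T, V, and Y, but none of them are tied to each other, so no triangle contains W.

0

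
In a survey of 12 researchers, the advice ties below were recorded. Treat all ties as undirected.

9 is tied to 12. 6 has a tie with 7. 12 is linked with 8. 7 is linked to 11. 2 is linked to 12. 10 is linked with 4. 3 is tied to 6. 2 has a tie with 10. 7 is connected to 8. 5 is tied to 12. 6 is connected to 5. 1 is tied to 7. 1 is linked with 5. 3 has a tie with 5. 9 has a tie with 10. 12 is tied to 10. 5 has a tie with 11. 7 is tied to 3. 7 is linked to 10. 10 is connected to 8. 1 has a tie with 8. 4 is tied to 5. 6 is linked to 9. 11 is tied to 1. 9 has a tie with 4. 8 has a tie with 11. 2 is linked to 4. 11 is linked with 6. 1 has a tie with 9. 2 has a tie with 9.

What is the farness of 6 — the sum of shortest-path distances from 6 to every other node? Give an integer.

Distances from 6: 1:2, 2:2, 3:1, 4:2, 5:1, 7:1, 8:2, 9:1, 10:2, 11:1, 12:2.
Sum = 2 + 2 + 1 + 2 + 1 + 1 + 2 + 1 + 2 + 1 + 2 = 17.

17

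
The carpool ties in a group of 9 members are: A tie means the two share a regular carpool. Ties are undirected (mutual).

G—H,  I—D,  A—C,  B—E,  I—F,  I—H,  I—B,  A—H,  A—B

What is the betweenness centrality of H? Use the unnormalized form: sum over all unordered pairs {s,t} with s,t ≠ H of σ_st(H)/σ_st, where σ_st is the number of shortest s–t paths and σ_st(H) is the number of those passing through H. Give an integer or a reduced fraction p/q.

10

Pairs whose geodesics pass through H — B–G: 2/2; A–D: 1/2; A–I: 1/2; A–F: 1/2; A–G: 1; E–G: 2/2; D–C: 1/2; D–G: 1; I–C: 1/2; I–G: 1; C–F: 1/2; C–G: 1; F–G: 1.
All other pairs contribute 0.
Summing the contributions gives betweenness(H) = 10.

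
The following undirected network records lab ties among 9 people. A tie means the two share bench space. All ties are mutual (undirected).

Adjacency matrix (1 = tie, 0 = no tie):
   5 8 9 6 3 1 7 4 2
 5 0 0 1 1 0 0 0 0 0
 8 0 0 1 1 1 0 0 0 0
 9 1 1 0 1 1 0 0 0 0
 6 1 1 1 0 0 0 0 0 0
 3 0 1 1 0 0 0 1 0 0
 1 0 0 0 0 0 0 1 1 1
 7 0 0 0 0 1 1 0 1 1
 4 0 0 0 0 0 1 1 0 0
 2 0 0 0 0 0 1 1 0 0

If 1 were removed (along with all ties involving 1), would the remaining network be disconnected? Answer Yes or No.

Even without 1, every remaining node can still reach every other (the residual graph is connected), so 1 is not a cut vertex.

No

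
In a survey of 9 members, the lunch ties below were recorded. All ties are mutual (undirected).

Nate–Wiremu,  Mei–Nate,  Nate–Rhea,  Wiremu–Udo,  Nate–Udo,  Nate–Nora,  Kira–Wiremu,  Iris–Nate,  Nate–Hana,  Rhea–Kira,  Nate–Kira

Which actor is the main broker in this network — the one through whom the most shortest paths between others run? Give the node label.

Nate

Unnormalized betweenness of each node: Hana:0, Iris:0, Kira:1/2, Mei:0, Nate:24, Nora:0, Rhea:0, Udo:0, Wiremu:1/2.
Nate has the largest value, 24, making it the main broker — the node through which the most shortest paths run.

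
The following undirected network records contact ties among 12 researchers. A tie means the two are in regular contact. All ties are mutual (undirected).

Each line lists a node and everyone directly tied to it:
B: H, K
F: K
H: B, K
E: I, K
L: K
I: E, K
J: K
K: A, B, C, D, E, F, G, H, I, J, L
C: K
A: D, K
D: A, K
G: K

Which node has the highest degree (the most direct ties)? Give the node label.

K

Degrees — A:2, B:2, C:1, D:2, E:2, F:1, G:1, H:2, I:2, J:1, K:11, L:1.
The maximum is 11, attained only by K.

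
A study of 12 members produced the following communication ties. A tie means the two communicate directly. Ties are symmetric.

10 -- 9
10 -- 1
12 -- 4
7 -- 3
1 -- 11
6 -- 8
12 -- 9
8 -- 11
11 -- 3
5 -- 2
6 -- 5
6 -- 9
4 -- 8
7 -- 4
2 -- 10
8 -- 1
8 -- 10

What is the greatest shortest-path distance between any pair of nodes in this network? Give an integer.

4

Eccentricity of each node (its greatest distance to any other): 1:3, 2:4, 3:4, 4:3, 5:4, 6:3, 7:4, 8:2, 9:4, 10:3, 11:3, 12:3.
The maximum eccentricity is 4, realized for instance by the pair 2–7 via 2 – 10 – 8 – 4 – 7. So the diameter is 4.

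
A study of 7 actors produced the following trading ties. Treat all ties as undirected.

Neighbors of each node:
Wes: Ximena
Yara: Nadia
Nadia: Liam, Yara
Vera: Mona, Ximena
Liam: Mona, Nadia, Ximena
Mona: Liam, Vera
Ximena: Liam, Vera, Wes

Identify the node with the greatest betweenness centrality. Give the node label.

Unnormalized betweenness of each node: Liam:9, Mona:3/2, Nadia:5, Vera:1, Wes:0, Ximena:13/2, Yara:0.
Liam has the largest value, 9, making it the main broker — the node through which the most shortest paths run.

Liam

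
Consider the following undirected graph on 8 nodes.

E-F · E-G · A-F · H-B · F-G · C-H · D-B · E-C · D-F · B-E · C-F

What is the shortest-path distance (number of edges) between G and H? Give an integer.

3

One shortest route is G – F – C – H, which uses 3 edges, and at distance 2 from G we only reach {A, B, C, D}, which does not include H. So d(G,H) = 3.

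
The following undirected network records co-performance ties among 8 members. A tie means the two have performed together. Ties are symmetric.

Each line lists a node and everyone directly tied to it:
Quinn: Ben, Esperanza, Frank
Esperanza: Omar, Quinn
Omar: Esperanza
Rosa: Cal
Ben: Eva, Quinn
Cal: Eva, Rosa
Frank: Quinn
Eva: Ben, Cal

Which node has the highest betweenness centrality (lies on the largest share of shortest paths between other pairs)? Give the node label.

Unnormalized betweenness of each node: Ben:12, Cal:6, Esperanza:6, Eva:10, Frank:0, Omar:0, Quinn:14, Rosa:0.
Quinn has the largest value, 14, making it the main broker — the node through which the most shortest paths run.

Quinn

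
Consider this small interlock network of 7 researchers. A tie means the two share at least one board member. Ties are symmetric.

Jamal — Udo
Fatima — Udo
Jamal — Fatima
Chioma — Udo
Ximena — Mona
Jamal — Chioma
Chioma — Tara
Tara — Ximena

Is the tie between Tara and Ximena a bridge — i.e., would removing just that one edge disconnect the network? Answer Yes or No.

Without the Tara–Ximena edge there is no alternate route between Tara and Ximena, so the network disconnects. It is a bridge.

Yes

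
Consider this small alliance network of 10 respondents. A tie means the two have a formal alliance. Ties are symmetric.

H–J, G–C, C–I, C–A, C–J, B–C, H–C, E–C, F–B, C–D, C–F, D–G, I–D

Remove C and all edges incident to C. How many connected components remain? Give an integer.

Without C, the remaining ties split the others into: {A}; {B, F}; {H, J}; {E}; {D, G, I}.
That's 5 separate components.

5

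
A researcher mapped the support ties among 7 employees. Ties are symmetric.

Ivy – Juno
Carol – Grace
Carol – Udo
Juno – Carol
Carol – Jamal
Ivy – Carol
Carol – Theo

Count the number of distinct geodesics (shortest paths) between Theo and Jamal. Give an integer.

1

The shortest distance is 2, and the only length-2 path is Theo–Carol–Jamal. So there is exactly 1 shortest path.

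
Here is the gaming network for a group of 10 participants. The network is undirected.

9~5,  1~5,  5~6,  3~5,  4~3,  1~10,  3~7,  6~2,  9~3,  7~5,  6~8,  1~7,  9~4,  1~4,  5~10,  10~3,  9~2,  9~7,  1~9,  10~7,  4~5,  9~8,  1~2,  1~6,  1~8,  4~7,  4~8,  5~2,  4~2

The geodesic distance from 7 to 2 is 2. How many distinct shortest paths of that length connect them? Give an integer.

The shortest distance is 2. The length-2 paths are: 7–1–2; 7–4–2; 7–5–2; 7–9–2.
That gives 4 distinct shortest paths.

4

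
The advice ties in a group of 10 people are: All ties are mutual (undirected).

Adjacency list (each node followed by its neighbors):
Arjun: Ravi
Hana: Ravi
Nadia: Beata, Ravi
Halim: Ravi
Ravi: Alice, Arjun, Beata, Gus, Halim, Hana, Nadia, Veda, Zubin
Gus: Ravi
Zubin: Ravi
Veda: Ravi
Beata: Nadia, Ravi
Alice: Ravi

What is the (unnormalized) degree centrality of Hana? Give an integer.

Hana is directly tied to Ravi. That is 1 neighbor, so the degree of Hana is 1.

1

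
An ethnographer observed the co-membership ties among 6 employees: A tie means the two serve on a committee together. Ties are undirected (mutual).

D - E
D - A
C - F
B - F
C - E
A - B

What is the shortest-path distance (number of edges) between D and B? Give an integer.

One shortest route is D – A – B, which uses 2 edges, and D and B are not directly tied, so nothing shorter exists. So d(D,B) = 2.

2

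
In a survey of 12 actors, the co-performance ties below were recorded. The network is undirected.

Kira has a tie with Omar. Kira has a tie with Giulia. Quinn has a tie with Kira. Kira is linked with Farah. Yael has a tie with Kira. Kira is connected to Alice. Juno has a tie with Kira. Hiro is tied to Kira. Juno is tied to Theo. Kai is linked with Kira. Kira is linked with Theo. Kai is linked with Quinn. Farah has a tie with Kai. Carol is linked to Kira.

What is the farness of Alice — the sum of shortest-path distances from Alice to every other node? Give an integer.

Distances from Alice: Carol:2, Farah:2, Giulia:2, Hiro:2, Juno:2, Kai:2, Kira:1, Omar:2, Quinn:2, Theo:2, Yael:2.
Sum = 2 + 2 + 2 + 2 + 2 + 2 + 1 + 2 + 2 + 2 + 2 = 21.

21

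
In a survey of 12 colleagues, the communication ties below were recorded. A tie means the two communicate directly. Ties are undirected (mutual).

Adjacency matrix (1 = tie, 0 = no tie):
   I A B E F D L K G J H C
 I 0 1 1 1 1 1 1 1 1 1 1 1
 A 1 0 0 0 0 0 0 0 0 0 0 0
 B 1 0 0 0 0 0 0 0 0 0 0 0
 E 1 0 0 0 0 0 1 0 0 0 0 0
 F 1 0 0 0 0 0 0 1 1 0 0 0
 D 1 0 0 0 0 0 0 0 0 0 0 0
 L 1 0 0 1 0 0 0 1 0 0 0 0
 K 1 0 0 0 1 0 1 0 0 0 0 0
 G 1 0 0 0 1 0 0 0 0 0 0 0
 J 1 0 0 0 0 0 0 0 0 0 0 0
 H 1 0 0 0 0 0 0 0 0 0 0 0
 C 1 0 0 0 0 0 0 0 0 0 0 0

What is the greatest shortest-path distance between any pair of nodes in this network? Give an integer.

2

Eccentricity of each node (its greatest distance to any other): A:2, B:2, C:2, D:2, E:2, F:2, G:2, H:2, I:1, J:2, K:2, L:2.
The maximum eccentricity is 2, realized for instance by the pair A–B via A – I – B. So the diameter is 2.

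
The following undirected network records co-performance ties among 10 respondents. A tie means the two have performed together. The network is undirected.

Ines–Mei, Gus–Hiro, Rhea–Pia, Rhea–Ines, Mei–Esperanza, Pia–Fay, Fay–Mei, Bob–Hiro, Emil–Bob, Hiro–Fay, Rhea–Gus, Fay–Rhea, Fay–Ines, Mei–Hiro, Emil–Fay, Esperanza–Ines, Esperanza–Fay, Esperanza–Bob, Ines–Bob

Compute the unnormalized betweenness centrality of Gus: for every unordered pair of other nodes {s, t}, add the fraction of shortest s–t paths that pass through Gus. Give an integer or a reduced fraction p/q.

1/2

Pairs whose geodesics pass through Gus — Rhea–Hiro: 1/2.
All other pairs contribute 0.
Summing the contributions gives betweenness(Gus) = 1/2.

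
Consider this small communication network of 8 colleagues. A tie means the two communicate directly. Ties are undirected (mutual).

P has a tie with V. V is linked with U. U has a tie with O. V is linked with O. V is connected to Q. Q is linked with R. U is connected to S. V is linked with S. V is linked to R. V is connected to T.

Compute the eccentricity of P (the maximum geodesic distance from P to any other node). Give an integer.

2

Distances from P: O:2, Q:2, R:2, S:2, T:2, U:2, V:1.
The largest is 2 (to S, O, R, U, Q, and T), so the eccentricity of P is 2.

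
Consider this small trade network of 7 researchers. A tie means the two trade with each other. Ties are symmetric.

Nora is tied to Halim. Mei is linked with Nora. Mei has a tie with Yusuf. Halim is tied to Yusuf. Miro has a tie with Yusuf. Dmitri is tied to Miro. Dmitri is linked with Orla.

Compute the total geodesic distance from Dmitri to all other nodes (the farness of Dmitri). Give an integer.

Distances from Dmitri: Halim:3, Mei:3, Miro:1, Nora:4, Orla:1, Yusuf:2.
Sum = 3 + 3 + 1 + 4 + 1 + 2 = 14.

14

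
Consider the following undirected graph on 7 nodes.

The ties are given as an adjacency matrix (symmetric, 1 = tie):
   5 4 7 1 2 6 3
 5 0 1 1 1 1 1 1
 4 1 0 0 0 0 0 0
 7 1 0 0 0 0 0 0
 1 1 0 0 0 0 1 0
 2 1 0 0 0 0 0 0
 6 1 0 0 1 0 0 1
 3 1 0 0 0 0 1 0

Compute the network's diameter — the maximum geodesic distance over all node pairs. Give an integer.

Eccentricity of each node (its greatest distance to any other): 1:2, 2:2, 3:2, 4:2, 5:1, 6:2, 7:2.
The maximum eccentricity is 2, realized for instance by the pair 4–7 via 4 – 5 – 7. So the diameter is 2.

2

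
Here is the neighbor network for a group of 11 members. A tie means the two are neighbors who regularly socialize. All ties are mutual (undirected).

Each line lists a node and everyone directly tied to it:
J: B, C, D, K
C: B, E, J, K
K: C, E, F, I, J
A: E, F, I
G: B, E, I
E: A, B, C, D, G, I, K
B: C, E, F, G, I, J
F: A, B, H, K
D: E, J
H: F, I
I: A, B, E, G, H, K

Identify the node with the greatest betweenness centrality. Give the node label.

Unnormalized betweenness of each node: A:47/60, B:821/120, C:23/40, D:3/8, E:21/2, F:211/60, G:0, H:1/4, I:463/60, J:21/10, K:521/120.
E has the largest value, 21/2, making it the main broker — the node through which the most shortest paths run.

E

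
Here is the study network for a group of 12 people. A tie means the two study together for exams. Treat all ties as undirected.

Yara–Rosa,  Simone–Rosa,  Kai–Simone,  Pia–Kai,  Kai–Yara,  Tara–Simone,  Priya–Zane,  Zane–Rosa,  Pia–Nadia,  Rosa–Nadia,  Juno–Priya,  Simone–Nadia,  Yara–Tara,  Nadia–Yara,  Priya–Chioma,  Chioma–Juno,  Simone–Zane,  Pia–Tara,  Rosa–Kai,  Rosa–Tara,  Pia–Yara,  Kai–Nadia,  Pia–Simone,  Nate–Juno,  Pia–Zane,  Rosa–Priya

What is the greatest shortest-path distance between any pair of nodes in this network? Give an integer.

4

Eccentricity of each node (its greatest distance to any other): Chioma:3, Juno:3, Kai:4, Nadia:4, Nate:4, Pia:4, Priya:2, Rosa:3, Simone:4, Tara:4, Yara:4, Zane:3.
The maximum eccentricity is 4, realized for instance by the pair Nate–Pia via Nate – Juno – Priya – Zane – Pia. So the diameter is 4.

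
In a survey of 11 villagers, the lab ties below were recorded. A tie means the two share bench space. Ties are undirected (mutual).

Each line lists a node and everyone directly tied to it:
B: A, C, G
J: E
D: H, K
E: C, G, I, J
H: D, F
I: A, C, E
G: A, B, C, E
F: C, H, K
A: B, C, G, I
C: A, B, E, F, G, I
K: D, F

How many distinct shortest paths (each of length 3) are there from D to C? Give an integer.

The shortest distance is 3. The length-3 paths are: D–K–F–C; D–H–F–C.
That gives 2 distinct shortest paths.

2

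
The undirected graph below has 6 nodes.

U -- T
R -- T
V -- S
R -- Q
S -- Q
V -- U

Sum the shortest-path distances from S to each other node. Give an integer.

Distances from S: Q:1, R:2, T:3, U:2, V:1.
Sum = 1 + 2 + 3 + 2 + 1 = 9.

9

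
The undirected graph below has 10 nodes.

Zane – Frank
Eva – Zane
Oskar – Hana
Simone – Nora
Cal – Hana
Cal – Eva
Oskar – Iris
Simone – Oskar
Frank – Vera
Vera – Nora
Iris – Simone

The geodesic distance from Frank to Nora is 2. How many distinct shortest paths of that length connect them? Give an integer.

1

The shortest distance is 2, and the only length-2 path is Frank–Vera–Nora. So there is exactly 1 shortest path.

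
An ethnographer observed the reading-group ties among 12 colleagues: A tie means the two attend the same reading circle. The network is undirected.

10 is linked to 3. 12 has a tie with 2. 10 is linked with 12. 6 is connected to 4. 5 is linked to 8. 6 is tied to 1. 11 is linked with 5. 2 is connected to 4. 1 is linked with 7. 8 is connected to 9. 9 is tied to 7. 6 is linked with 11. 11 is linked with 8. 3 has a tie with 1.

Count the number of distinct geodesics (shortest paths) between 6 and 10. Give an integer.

The shortest distance is 3, and the only length-3 path is 6–1–3–10. So there is exactly 1 shortest path.

1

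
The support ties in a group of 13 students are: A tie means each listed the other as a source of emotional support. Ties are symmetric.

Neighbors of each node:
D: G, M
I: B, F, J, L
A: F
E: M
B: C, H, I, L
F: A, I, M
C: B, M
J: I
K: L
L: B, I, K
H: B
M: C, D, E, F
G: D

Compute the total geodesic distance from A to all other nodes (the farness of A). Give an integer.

35

Distances from A: B:3, C:3, D:3, E:3, F:1, G:4, H:4, I:2, J:3, K:4, L:3, M:2.
Sum = 3 + 3 + 3 + 3 + 1 + 4 + 4 + 2 + 3 + 4 + 3 + 2 = 35.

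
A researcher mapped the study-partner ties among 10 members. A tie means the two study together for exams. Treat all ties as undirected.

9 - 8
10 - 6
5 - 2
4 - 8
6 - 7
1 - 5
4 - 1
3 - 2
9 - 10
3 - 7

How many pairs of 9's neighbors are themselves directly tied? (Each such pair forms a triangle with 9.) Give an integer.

0

9's neighbors are 8 and 10, but none of them are tied to each other, so no triangle contains 9.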